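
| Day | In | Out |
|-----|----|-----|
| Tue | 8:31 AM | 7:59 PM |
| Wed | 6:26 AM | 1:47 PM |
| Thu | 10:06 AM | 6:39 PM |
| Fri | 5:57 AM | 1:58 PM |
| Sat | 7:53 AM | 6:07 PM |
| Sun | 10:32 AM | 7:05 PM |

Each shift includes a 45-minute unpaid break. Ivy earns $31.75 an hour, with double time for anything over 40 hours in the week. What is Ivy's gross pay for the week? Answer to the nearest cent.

Tue: 8:31 AM–7:59 PM = 11 h 28 min; less 45 min break → 10 h 43 min
Wed: 6:26 AM–1:47 PM = 7 h 21 min; less 45 min break → 6 h 36 min
Thu: 10:06 AM–6:39 PM = 8 h 33 min; less 45 min break → 7 h 48 min
Fri: 5:57 AM–1:58 PM = 8 h 1 min; less 45 min break → 7 h 16 min
Sat: 7:53 AM–6:07 PM = 10 h 14 min; less 45 min break → 9 h 29 min
Sun: 10:32 AM–7:05 PM = 8 h 33 min; less 45 min break → 7 h 48 min
Total worked: 49 h 40 min = 2980 min.
Regular 40 h 0 min = 2400 min at $31.75/h; overtime 9 h 40 min = 580 min at $63.50/h.
Pay = (2400 × $31.75 + 580 × $63.50) ÷ 60 = $1883.83.

$1883.83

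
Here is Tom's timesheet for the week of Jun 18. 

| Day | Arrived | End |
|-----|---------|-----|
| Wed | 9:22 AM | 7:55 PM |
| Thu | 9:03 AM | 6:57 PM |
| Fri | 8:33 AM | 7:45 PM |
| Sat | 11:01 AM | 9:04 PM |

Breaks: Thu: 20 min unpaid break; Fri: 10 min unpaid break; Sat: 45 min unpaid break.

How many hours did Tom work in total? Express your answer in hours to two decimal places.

Wed: 9:22 AM–7:55 PM = 10 h 33 min
Thu: 9:03 AM–6:57 PM = 9 h 54 min; less 20 min break → 9 h 34 min
Fri: 8:33 AM–7:45 PM = 11 h 12 min; less 10 min break → 11 h 2 min
Sat: 11:01 AM–9:04 PM = 10 h 3 min; less 45 min break → 9 h 18 min
Total: 10 h 33 min + 9 h 34 min + 11 h 2 min + 9 h 18 min = 40 h 27 min.

40.45 hours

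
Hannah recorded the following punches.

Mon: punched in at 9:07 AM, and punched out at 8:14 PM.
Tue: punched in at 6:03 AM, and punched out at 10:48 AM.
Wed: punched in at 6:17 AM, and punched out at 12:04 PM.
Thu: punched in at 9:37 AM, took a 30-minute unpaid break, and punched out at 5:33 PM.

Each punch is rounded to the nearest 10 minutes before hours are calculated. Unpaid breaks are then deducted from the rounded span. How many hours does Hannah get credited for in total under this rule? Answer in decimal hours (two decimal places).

Mon: in 9:07 AM→9:10 AM, out 8:14 PM→8:10 PM; 11 h 0 min
Tue: in 6:03 AM→6:00 AM, out 10:48 AM→10:50 AM; 4 h 50 min
Wed: in 6:17 AM→6:20 AM, out 12:04 PM→12:00 PM; 5 h 40 min
Thu: in 9:37 AM→9:40 AM, out 5:33 PM→5:30 PM; 7 h 50 min − 30 min = 7 h 20 min
Total credited: 28 h 50 min.

28.83 hours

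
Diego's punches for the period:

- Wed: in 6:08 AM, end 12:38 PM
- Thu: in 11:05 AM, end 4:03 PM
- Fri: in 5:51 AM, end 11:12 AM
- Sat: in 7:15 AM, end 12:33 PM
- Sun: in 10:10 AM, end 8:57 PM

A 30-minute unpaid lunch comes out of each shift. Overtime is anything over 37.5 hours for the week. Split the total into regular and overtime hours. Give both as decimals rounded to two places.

Regular 30.40 hours, overtime 0.00 hours

Wed: 6:08 AM–12:38 PM = 6 h 30 min; less 30 min break → 6 h 0 min
Thu: 11:05 AM–4:03 PM = 4 h 58 min; less 30 min break → 4 h 28 min
Fri: 5:51 AM–11:12 AM = 5 h 21 min; less 30 min break → 4 h 51 min
Sat: 7:15 AM–12:33 PM = 5 h 18 min; less 30 min break → 4 h 48 min
Sun: 10:10 AM–8:57 PM = 10 h 47 min; less 30 min break → 10 h 17 min
Total worked: 30 h 24 min = 30.40 h.
Threshold 37.5 h → overtime 0 h 0 min, regular 30 h 24 min.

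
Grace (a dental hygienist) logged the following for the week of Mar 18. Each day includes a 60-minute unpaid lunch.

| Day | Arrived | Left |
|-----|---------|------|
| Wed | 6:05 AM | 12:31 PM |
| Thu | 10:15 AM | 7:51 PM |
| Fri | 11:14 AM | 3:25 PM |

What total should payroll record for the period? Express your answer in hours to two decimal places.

Wed: 6:05 AM–12:31 PM = 6 h 26 min; less 60 min break → 5 h 26 min
Thu: 10:15 AM–7:51 PM = 9 h 36 min; less 60 min break → 8 h 36 min
Fri: 11:14 AM–3:25 PM = 4 h 11 min; less 60 min break → 3 h 11 min
Total: 5 h 26 min + 8 h 36 min + 3 h 11 min = 17 h 13 min.

17.22 hours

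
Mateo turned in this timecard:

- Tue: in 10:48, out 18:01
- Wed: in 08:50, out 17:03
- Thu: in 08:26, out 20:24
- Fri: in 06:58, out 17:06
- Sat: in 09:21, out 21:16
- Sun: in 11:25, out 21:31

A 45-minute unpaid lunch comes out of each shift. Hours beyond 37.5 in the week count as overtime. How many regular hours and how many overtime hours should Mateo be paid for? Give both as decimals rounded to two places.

Regular 37.50 hours, overtime 17.55 hours

Tue: 10:48–18:01 = 7 h 13 min; less 45 min break → 6 h 28 min
Wed: 08:50–17:03 = 8 h 13 min; less 45 min break → 7 h 28 min
Thu: 08:26–20:24 = 11 h 58 min; less 45 min break → 11 h 13 min
Fri: 06:58–17:06 = 10 h 8 min; less 45 min break → 9 h 23 min
Sat: 09:21–21:16 = 11 h 55 min; less 45 min break → 11 h 10 min
Sun: 11:25–21:31 = 10 h 6 min; less 45 min break → 9 h 21 min
Total worked: 55 h 3 min = 55.05 h.
Threshold 37.5 h → overtime 17 h 33 min, regular 37 h 30 min.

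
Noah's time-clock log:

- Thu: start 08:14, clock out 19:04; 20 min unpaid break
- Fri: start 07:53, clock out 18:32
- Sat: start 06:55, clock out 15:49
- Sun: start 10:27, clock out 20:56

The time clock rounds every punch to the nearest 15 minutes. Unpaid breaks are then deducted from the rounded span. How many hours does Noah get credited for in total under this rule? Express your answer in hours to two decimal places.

Thu: in 08:14→08:15, out 19:04→19:00; 10 h 45 min − 20 min = 10 h 25 min
Fri: in 07:53→08:00, out 18:32→18:30; 10 h 30 min
Sat: in 06:55→07:00, out 15:49→15:45; 8 h 45 min
Sun: in 10:27→10:30, out 20:56→21:00; 10 h 30 min
Total credited: 40 h 10 min.

40.17 hours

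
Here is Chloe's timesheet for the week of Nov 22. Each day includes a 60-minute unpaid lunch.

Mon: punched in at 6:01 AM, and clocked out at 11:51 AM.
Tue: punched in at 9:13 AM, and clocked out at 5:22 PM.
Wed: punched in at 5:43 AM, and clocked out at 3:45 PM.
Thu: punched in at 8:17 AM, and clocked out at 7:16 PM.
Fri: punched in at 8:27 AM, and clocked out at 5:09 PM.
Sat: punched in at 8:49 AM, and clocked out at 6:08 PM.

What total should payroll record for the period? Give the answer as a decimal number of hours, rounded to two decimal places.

47.02 hours

Mon: 6:01 AM–11:51 AM = 5 h 50 min; less 60 min break → 4 h 50 min
Tue: 9:13 AM–5:22 PM = 8 h 9 min; less 60 min break → 7 h 9 min
Wed: 5:43 AM–3:45 PM = 10 h 2 min; less 60 min break → 9 h 2 min
Thu: 8:17 AM–7:16 PM = 10 h 59 min; less 60 min break → 9 h 59 min
Fri: 8:27 AM–5:09 PM = 8 h 42 min; less 60 min break → 7 h 42 min
Sat: 8:49 AM–6:08 PM = 9 h 19 min; less 60 min break → 8 h 19 min
Total: 4 h 50 min + 7 h 9 min + 9 h 2 min + 9 h 59 min + 7 h 42 min + 8 h 19 min = 47 h 1 min.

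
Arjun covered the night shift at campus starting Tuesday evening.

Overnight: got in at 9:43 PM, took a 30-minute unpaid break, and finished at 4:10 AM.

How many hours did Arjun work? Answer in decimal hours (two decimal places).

Overnight: 9:43 PM → midnight = 2 h 17 min; midnight → 4:10 AM = 4 h 10 min; span 6 h 27 min; less 30 min break → 5 h 57 min

5.95 hours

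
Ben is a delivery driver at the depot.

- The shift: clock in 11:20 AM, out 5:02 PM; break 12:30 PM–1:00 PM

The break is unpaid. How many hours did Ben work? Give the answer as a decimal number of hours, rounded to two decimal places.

5.20 hours

The shift: 11:20 AM–5:02 PM = 5 h 42 min; less 30 min break → 5 h 12 min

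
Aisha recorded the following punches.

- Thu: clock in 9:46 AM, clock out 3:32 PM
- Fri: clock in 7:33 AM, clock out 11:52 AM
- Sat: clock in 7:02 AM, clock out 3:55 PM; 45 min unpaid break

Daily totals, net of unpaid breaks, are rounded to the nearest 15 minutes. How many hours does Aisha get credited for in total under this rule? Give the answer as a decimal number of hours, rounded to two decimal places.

18.25 hours

Thu: 9:46 AM–3:32 PM = 5 h 46 min → rounds to 5 h 45 min
Fri: 7:33 AM–11:52 AM = 4 h 19 min → rounds to 4 h 15 min
Sat: 7:02 AM–3:55 PM = 8 h 53 min − 45 min = 8 h 8 min → rounds to 8 h 15 min
Total credited: 18 h 15 min.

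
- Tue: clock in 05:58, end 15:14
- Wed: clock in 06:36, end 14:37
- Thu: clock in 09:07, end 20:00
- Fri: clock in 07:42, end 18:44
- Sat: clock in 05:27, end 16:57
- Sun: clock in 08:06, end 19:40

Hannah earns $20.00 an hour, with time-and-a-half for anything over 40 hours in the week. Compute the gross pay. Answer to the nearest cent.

Tue: 05:58–15:14 = 9 h 16 min
Wed: 06:36–14:37 = 8 h 1 min
Thu: 09:07–20:00 = 10 h 53 min
Fri: 07:42–18:44 = 11 h 2 min
Sat: 05:27–16:57 = 11 h 30 min
Sun: 08:06–19:40 = 11 h 34 min
Total worked: 62 h 16 min = 3736 min.
Regular 40 h 0 min = 2400 min at $20.00/h; overtime 22 h 16 min = 1336 min at $30.00/h.
Pay = (2400 × $20.00 + 1336 × $30.00) ÷ 60 = $1468.00.

$1468.00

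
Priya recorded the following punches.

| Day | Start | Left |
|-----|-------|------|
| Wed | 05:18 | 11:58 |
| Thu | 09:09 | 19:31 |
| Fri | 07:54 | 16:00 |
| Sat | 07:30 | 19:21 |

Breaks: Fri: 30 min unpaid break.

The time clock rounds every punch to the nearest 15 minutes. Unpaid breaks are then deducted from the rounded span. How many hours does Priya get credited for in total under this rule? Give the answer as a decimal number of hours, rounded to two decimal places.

36.25 hours

Wed: in 05:18→05:15, out 11:58→12:00; 6 h 45 min
Thu: in 09:09→09:15, out 19:31→19:30; 10 h 15 min
Fri: in 07:54→08:00, out 16:00→16:00; 8 h 0 min − 30 min = 7 h 30 min
Sat: in 07:30→07:30, out 19:21→19:15; 11 h 45 min
Total credited: 36 h 15 min.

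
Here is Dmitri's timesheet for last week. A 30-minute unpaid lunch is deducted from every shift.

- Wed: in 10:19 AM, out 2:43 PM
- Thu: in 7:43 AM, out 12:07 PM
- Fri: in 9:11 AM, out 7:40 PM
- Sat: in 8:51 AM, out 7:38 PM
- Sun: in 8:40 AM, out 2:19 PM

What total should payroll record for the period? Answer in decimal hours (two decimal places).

33.22 hours

Wed: 10:19 AM–2:43 PM = 4 h 24 min; less 30 min break → 3 h 54 min
Thu: 7:43 AM–12:07 PM = 4 h 24 min; less 30 min break → 3 h 54 min
Fri: 9:11 AM–7:40 PM = 10 h 29 min; less 30 min break → 9 h 59 min
Sat: 8:51 AM–7:38 PM = 10 h 47 min; less 30 min break → 10 h 17 min
Sun: 8:40 AM–2:19 PM = 5 h 39 min; less 30 min break → 5 h 9 min
Total: 3 h 54 min + 3 h 54 min + 9 h 59 min + 10 h 17 min + 5 h 9 min = 33 h 13 min.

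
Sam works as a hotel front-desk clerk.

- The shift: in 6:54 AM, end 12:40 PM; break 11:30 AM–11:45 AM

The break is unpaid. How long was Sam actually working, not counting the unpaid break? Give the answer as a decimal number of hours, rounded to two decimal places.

5.52 hours

The shift: 6:54 AM–12:40 PM = 5 h 46 min; less 15 min break → 5 h 31 min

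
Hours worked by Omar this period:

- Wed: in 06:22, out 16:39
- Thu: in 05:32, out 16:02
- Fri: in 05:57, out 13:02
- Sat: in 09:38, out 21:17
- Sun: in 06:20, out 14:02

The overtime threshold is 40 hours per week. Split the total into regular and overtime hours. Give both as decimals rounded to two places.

Regular 40.00 hours, overtime 7.22 hours

Wed: 06:22–16:39 = 10 h 17 min
Thu: 05:32–16:02 = 10 h 30 min
Fri: 05:57–13:02 = 7 h 5 min
Sat: 09:38–21:17 = 11 h 39 min
Sun: 06:20–14:02 = 7 h 42 min
Total worked: 47 h 13 min = 47.22 h.
Threshold 40 h → overtime 7 h 13 min, regular 40 h 0 min.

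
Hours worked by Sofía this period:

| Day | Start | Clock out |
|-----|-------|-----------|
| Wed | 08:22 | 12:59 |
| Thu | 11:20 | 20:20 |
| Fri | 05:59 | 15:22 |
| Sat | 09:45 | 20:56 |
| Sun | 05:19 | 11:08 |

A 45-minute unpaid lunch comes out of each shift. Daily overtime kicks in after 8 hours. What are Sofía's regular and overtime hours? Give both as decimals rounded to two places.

Wed: 08:22–12:59 = 4 h 37 min; less 45 min break → 3 h 52 min
Thu: 11:20–20:20 = 9 h 0 min; less 45 min break → 8 h 15 min
Fri: 05:59–15:22 = 9 h 23 min; less 45 min break → 8 h 38 min
Sat: 09:45–20:56 = 11 h 11 min; less 45 min break → 10 h 26 min
Sun: 05:19–11:08 = 5 h 49 min; less 45 min break → 5 h 4 min
Wed reg 3 h 52 min / OT 0 h 0 min; Thu reg 8 h 0 min / OT 0 h 15 min; Fri reg 8 h 0 min / OT 0 h 38 min; Sat reg 8 h 0 min / OT 2 h 26 min; Sun reg 5 h 4 min / OT 0 h 0 min.
Totals: regular 32 h 56 min, overtime 3 h 19 min.

Regular 32.93 hours, overtime 3.32 hours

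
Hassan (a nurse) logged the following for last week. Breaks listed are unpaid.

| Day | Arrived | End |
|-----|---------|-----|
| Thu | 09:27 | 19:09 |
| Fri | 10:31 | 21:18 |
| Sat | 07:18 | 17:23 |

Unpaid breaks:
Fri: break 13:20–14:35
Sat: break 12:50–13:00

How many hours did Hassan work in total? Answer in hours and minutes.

Thu: 09:27–19:09 = 9 h 42 min
Fri: 10:31–21:18 = 10 h 47 min; less 75 min break → 9 h 32 min
Sat: 07:18–17:23 = 10 h 5 min; less 10 min break → 9 h 55 min
Total: 9 h 42 min + 9 h 32 min + 9 h 55 min = 29 h 9 min.

29 h 9 min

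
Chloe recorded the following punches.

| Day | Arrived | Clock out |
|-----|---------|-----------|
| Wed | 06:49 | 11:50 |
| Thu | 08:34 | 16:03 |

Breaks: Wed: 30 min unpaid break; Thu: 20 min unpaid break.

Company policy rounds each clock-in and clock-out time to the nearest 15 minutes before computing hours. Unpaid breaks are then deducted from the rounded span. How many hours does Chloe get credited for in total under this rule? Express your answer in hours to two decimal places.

Wed: in 06:49→06:45, out 11:50→11:45; 5 h 0 min − 30 min = 4 h 30 min
Thu: in 08:34→08:30, out 16:03→16:00; 7 h 30 min − 20 min = 7 h 10 min
Total credited: 11 h 40 min.

11.67 hours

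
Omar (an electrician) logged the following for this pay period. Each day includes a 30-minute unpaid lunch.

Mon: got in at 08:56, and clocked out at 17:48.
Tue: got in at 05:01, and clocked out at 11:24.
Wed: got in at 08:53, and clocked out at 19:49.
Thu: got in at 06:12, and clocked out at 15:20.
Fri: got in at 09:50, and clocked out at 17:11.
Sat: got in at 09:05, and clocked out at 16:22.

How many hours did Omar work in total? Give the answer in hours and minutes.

46 h 57 min

Mon: 08:56–17:48 = 8 h 52 min; less 30 min break → 8 h 22 min
Tue: 05:01–11:24 = 6 h 23 min; less 30 min break → 5 h 53 min
Wed: 08:53–19:49 = 10 h 56 min; less 30 min break → 10 h 26 min
Thu: 06:12–15:20 = 9 h 8 min; less 30 min break → 8 h 38 min
Fri: 09:50–17:11 = 7 h 21 min; less 30 min break → 6 h 51 min
Sat: 09:05–16:22 = 7 h 17 min; less 30 min break → 6 h 47 min
Total: 8 h 22 min + 5 h 53 min + 10 h 26 min + 8 h 38 min + 6 h 51 min + 6 h 47 min = 46 h 57 min.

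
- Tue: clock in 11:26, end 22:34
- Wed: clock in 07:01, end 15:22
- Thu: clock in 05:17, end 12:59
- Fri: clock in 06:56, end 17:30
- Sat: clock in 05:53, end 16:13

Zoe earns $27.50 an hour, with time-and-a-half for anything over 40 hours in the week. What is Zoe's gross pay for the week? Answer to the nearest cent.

Tue: 11:26–22:34 = 11 h 8 min
Wed: 07:01–15:22 = 8 h 21 min
Thu: 05:17–12:59 = 7 h 42 min
Fri: 06:56–17:30 = 10 h 34 min
Sat: 05:53–16:13 = 10 h 20 min
Total worked: 48 h 5 min = 2885 min.
Regular 40 h 0 min = 2400 min at $27.50/h; overtime 8 h 5 min = 485 min at $41.25/h.
Pay = (2400 × $27.50 + 485 × $41.25) ÷ 60 = $1433.44.

$1433.44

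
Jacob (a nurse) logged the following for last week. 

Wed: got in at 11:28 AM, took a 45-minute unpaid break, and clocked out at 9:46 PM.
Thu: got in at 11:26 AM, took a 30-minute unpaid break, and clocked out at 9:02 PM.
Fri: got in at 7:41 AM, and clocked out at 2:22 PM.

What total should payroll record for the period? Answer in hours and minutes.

Wed: 11:28 AM–9:46 PM = 10 h 18 min; less 45 min break → 9 h 33 min
Thu: 11:26 AM–9:02 PM = 9 h 36 min; less 30 min break → 9 h 6 min
Fri: 7:41 AM–2:22 PM = 6 h 41 min
Total: 9 h 33 min + 9 h 6 min + 6 h 41 min = 25 h 20 min.

25 h 20 min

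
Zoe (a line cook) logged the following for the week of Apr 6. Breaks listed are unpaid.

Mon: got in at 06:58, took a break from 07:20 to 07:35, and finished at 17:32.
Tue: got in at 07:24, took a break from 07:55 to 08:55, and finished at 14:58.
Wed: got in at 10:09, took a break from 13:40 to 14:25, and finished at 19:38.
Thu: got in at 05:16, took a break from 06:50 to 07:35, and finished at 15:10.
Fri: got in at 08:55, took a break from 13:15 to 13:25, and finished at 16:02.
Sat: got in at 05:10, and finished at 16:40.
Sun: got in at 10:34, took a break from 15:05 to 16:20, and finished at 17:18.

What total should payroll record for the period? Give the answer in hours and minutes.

58 h 42 min

Mon: 06:58–17:32 = 10 h 34 min; less 15 min break → 10 h 19 min
Tue: 07:24–14:58 = 7 h 34 min; less 60 min break → 6 h 34 min
Wed: 10:09–19:38 = 9 h 29 min; less 45 min break → 8 h 44 min
Thu: 05:16–15:10 = 9 h 54 min; less 45 min break → 9 h 9 min
Fri: 08:55–16:02 = 7 h 7 min; less 10 min break → 6 h 57 min
Sat: 05:10–16:40 = 11 h 30 min
Sun: 10:34–17:18 = 6 h 44 min; less 75 min break → 5 h 29 min
Total: 10 h 19 min + 6 h 34 min + 8 h 44 min + 9 h 9 min + 6 h 57 min + 11 h 30 min + 5 h 29 min = 58 h 42 min.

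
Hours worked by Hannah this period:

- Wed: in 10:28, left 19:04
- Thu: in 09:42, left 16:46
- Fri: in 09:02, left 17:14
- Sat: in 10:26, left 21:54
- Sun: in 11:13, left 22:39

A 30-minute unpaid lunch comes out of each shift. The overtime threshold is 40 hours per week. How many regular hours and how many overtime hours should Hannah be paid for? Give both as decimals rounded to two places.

Regular 40.00 hours, overtime 4.27 hours

Wed: 10:28–19:04 = 8 h 36 min; less 30 min break → 8 h 6 min
Thu: 09:42–16:46 = 7 h 4 min; less 30 min break → 6 h 34 min
Fri: 09:02–17:14 = 8 h 12 min; less 30 min break → 7 h 42 min
Sat: 10:26–21:54 = 11 h 28 min; less 30 min break → 10 h 58 min
Sun: 11:13–22:39 = 11 h 26 min; less 30 min break → 10 h 56 min
Total worked: 44 h 16 min = 44.27 h.
Threshold 40 h → overtime 4 h 16 min, regular 40 h 0 min.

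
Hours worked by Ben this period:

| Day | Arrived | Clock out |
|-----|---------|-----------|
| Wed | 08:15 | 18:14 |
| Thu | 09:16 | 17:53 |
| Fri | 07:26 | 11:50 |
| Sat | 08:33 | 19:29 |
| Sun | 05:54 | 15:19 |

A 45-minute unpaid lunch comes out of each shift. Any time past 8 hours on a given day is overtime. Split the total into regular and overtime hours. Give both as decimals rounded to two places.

Wed: 08:15–18:14 = 9 h 59 min; less 45 min break → 9 h 14 min
Thu: 09:16–17:53 = 8 h 37 min; less 45 min break → 7 h 52 min
Fri: 07:26–11:50 = 4 h 24 min; less 45 min break → 3 h 39 min
Sat: 08:33–19:29 = 10 h 56 min; less 45 min break → 10 h 11 min
Sun: 05:54–15:19 = 9 h 25 min; less 45 min break → 8 h 40 min
Wed reg 8 h 0 min / OT 1 h 14 min; Thu reg 7 h 52 min / OT 0 h 0 min; Fri reg 3 h 39 min / OT 0 h 0 min; Sat reg 8 h 0 min / OT 2 h 11 min; Sun reg 8 h 0 min / OT 0 h 40 min.
Totals: regular 35 h 31 min, overtime 4 h 5 min.

Regular 35.52 hours, overtime 4.08 hours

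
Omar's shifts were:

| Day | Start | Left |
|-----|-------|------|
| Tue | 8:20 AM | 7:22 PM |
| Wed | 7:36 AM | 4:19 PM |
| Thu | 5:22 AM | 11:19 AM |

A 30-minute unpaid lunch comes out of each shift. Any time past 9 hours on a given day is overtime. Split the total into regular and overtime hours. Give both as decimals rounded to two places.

Regular 22.67 hours, overtime 1.53 hours

Tue: 8:20 AM–7:22 PM = 11 h 2 min; less 30 min break → 10 h 32 min
Wed: 7:36 AM–4:19 PM = 8 h 43 min; less 30 min break → 8 h 13 min
Thu: 5:22 AM–11:19 AM = 5 h 57 min; less 30 min break → 5 h 27 min
Tue reg 9 h 0 min / OT 1 h 32 min; Wed reg 8 h 13 min / OT 0 h 0 min; Thu reg 5 h 27 min / OT 0 h 0 min.
Totals: regular 22 h 40 min, overtime 1 h 32 min.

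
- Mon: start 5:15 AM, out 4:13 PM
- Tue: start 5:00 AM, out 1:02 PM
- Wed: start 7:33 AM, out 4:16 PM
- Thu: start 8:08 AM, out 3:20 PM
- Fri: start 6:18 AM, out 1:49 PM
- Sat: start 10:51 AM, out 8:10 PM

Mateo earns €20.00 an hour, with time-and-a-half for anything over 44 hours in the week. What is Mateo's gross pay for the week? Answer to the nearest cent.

€1112.50

Mon: 5:15 AM–4:13 PM = 10 h 58 min
Tue: 5:00 AM–1:02 PM = 8 h 2 min
Wed: 7:33 AM–4:16 PM = 8 h 43 min
Thu: 8:08 AM–3:20 PM = 7 h 12 min
Fri: 6:18 AM–1:49 PM = 7 h 31 min
Sat: 10:51 AM–8:10 PM = 9 h 19 min
Total worked: 51 h 45 min = 3105 min.
Regular 44 h 0 min = 2640 min at €20.00/h; overtime 7 h 45 min = 465 min at €30.00/h.
Pay = (2640 × €20.00 + 465 × €30.00) ÷ 60 = €1112.50.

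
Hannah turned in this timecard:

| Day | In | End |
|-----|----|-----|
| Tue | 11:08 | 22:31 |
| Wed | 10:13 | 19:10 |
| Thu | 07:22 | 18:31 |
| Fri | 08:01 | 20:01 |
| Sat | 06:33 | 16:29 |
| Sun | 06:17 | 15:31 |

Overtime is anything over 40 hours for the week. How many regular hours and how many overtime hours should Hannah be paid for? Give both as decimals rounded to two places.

Regular 40.00 hours, overtime 22.65 hours

Tue: 11:08–22:31 = 11 h 23 min
Wed: 10:13–19:10 = 8 h 57 min
Thu: 07:22–18:31 = 11 h 9 min
Fri: 08:01–20:01 = 12 h 0 min
Sat: 06:33–16:29 = 9 h 56 min
Sun: 06:17–15:31 = 9 h 14 min
Total worked: 62 h 39 min = 62.65 h.
Threshold 40 h → overtime 22 h 39 min, regular 40 h 0 min.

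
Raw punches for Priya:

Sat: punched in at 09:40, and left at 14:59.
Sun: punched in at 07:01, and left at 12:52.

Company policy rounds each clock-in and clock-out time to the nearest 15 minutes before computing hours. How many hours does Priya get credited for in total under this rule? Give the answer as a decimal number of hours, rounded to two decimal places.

11.00 hours

Sat: in 09:40→09:45, out 14:59→15:00; 5 h 15 min
Sun: in 07:01→07:00, out 12:52→12:45; 5 h 45 min
Total credited: 11 h 0 min.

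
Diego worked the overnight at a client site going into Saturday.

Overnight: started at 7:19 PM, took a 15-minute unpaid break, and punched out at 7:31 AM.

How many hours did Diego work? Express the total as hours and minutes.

11 h 57 min

Overnight: 7:19 PM → midnight = 4 h 41 min; midnight → 7:31 AM = 7 h 31 min; span 12 h 12 min; less 15 min break → 11 h 57 min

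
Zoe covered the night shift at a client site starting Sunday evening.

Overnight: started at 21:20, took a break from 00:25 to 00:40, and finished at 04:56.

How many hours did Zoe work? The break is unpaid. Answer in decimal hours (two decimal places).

7.35 hours

Overnight: 21:20 → midnight = 2 h 40 min; midnight → 04:56 = 4 h 56 min; span 7 h 36 min; less 15 min break → 7 h 21 min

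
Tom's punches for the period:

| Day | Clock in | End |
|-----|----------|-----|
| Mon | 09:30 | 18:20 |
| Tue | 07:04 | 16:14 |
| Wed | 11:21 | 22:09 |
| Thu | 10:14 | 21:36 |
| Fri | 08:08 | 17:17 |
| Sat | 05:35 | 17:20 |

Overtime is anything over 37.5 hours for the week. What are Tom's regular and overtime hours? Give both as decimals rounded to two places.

Mon: 09:30–18:20 = 8 h 50 min
Tue: 07:04–16:14 = 9 h 10 min
Wed: 11:21–22:09 = 10 h 48 min
Thu: 10:14–21:36 = 11 h 22 min
Fri: 08:08–17:17 = 9 h 9 min
Sat: 05:35–17:20 = 11 h 45 min
Total worked: 61 h 4 min = 61.07 h.
Threshold 37.5 h → overtime 23 h 34 min, regular 37 h 30 min.

Regular 37.50 hours, overtime 23.57 hours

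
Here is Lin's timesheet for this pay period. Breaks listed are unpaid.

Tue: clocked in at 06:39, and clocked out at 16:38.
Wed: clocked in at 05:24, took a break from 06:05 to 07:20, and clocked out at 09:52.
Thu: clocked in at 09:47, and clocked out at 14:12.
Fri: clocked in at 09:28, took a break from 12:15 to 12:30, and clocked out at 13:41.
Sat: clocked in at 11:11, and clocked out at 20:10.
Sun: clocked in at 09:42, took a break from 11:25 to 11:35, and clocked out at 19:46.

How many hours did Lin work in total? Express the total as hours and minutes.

Tue: 06:39–16:38 = 9 h 59 min
Wed: 05:24–09:52 = 4 h 28 min; less 75 min break → 3 h 13 min
Thu: 09:47–14:12 = 4 h 25 min
Fri: 09:28–13:41 = 4 h 13 min; less 15 min break → 3 h 58 min
Sat: 11:11–20:10 = 8 h 59 min
Sun: 09:42–19:46 = 10 h 4 min; less 10 min break → 9 h 54 min
Total: 9 h 59 min + 3 h 13 min + 4 h 25 min + 3 h 58 min + 8 h 59 min + 9 h 54 min = 40 h 28 min.

40 h 28 min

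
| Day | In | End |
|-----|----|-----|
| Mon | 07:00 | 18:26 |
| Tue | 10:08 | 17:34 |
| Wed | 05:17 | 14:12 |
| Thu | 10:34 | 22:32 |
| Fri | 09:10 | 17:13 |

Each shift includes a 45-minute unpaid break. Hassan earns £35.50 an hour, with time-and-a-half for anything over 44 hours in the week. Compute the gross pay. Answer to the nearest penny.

Mon: 07:00–18:26 = 11 h 26 min; less 45 min break → 10 h 41 min
Tue: 10:08–17:34 = 7 h 26 min; less 45 min break → 6 h 41 min
Wed: 05:17–14:12 = 8 h 55 min; less 45 min break → 8 h 10 min
Thu: 10:34–22:32 = 11 h 58 min; less 45 min break → 11 h 13 min
Fri: 09:10–17:13 = 8 h 3 min; less 45 min break → 7 h 18 min
Total worked: 44 h 3 min = 2643 min.
Regular 44 h 0 min = 2640 min at £35.50/h; overtime 0 h 3 min = 3 min at £53.25/h.
Pay = (2640 × £35.50 + 3 × £53.25) ÷ 60 = £1564.66.

£1564.66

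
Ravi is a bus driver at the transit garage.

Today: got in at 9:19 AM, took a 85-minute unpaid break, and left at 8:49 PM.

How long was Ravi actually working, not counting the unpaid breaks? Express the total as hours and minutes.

10 h 5 min

Today: 9:19 AM–8:49 PM = 11 h 30 min; less 85 min break → 10 h 5 min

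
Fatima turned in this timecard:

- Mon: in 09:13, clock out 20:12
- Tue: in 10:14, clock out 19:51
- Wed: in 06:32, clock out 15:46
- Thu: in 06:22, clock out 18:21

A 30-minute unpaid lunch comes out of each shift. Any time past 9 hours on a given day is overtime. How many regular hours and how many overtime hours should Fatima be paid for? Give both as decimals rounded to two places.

Regular 35.73 hours, overtime 4.08 hours

Mon: 09:13–20:12 = 10 h 59 min; less 30 min break → 10 h 29 min
Tue: 10:14–19:51 = 9 h 37 min; less 30 min break → 9 h 7 min
Wed: 06:32–15:46 = 9 h 14 min; less 30 min break → 8 h 44 min
Thu: 06:22–18:21 = 11 h 59 min; less 30 min break → 11 h 29 min
Mon reg 9 h 0 min / OT 1 h 29 min; Tue reg 9 h 0 min / OT 0 h 7 min; Wed reg 8 h 44 min / OT 0 h 0 min; Thu reg 9 h 0 min / OT 2 h 29 min.
Totals: regular 35 h 44 min, overtime 4 h 5 min.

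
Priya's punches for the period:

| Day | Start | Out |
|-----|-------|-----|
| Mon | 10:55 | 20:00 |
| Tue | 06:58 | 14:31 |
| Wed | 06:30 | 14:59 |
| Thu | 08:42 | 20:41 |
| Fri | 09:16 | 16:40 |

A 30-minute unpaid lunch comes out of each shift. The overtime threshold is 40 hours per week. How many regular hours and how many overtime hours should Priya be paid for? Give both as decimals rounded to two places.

Mon: 10:55–20:00 = 9 h 5 min; less 30 min break → 8 h 35 min
Tue: 06:58–14:31 = 7 h 33 min; less 30 min break → 7 h 3 min
Wed: 06:30–14:59 = 8 h 29 min; less 30 min break → 7 h 59 min
Thu: 08:42–20:41 = 11 h 59 min; less 30 min break → 11 h 29 min
Fri: 09:16–16:40 = 7 h 24 min; less 30 min break → 6 h 54 min
Total worked: 42 h 0 min = 42.00 h.
Threshold 40 h → overtime 2 h 0 min, regular 40 h 0 min.

Regular 40.00 hours, overtime 2.00 hours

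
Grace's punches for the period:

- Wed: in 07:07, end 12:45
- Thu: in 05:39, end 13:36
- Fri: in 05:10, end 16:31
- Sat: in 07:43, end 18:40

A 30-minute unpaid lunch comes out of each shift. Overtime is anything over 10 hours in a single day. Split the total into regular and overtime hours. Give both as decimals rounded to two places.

Wed: 07:07–12:45 = 5 h 38 min; less 30 min break → 5 h 8 min
Thu: 05:39–13:36 = 7 h 57 min; less 30 min break → 7 h 27 min
Fri: 05:10–16:31 = 11 h 21 min; less 30 min break → 10 h 51 min
Sat: 07:43–18:40 = 10 h 57 min; less 30 min break → 10 h 27 min
Wed reg 5 h 8 min / OT 0 h 0 min; Thu reg 7 h 27 min / OT 0 h 0 min; Fri reg 10 h 0 min / OT 0 h 51 min; Sat reg 10 h 0 min / OT 0 h 27 min.
Totals: regular 32 h 35 min, overtime 1 h 18 min.

Regular 32.58 hours, overtime 1.30 hours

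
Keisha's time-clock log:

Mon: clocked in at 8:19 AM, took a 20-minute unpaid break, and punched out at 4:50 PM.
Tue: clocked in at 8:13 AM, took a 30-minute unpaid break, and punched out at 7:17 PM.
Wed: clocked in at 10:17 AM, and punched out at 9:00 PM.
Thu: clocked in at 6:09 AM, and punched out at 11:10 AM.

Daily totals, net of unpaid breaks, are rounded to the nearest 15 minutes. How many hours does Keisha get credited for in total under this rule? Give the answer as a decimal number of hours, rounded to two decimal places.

34.50 hours

Mon: 8:19 AM–4:50 PM = 8 h 31 min − 20 min = 8 h 11 min → rounds to 8 h 15 min
Tue: 8:13 AM–7:17 PM = 11 h 4 min − 30 min = 10 h 34 min → rounds to 10 h 30 min
Wed: 10:17 AM–9:00 PM = 10 h 43 min → rounds to 10 h 45 min
Thu: 6:09 AM–11:10 AM = 5 h 1 min → rounds to 5 h 0 min
Total credited: 34 h 30 min.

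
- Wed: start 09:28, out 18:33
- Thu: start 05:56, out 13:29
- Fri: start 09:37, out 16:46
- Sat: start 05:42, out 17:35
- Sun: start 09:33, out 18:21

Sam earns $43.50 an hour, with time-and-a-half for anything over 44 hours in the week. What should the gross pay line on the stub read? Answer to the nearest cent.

Wed: 09:28–18:33 = 9 h 5 min
Thu: 05:56–13:29 = 7 h 33 min
Fri: 09:37–16:46 = 7 h 9 min
Sat: 05:42–17:35 = 11 h 53 min
Sun: 09:33–18:21 = 8 h 48 min
Total worked: 44 h 28 min = 2668 min.
Regular 44 h 0 min = 2640 min at $43.50/h; overtime 0 h 28 min = 28 min at $65.25/h.
Pay = (2640 × $43.50 + 28 × $65.25) ÷ 60 = $1944.45.

$1944.45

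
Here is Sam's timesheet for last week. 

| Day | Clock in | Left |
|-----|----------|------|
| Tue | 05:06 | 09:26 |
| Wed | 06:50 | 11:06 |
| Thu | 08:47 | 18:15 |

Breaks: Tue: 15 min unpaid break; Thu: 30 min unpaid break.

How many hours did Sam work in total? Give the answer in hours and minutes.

17 h 19 min

Tue: 05:06–09:26 = 4 h 20 min; less 15 min break → 4 h 5 min
Wed: 06:50–11:06 = 4 h 16 min
Thu: 08:47–18:15 = 9 h 28 min; less 30 min break → 8 h 58 min
Total: 4 h 5 min + 4 h 16 min + 8 h 58 min = 17 h 19 min.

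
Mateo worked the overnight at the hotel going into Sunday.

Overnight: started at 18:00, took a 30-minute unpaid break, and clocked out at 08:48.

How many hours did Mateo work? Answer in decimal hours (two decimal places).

Overnight: 18:00 → midnight = 6 h 0 min; midnight → 08:48 = 8 h 48 min; span 14 h 48 min; less 30 min break → 14 h 18 min

14.30 hours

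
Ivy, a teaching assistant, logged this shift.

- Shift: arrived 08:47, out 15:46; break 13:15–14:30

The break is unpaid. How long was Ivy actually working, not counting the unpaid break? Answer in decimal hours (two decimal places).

5.73 hours

Shift: 08:47–15:46 = 6 h 59 min; less 75 min break → 5 h 44 min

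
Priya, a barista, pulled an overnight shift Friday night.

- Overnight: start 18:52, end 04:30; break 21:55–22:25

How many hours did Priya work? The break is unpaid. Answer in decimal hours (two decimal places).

9.13 hours

Overnight: 18:52 → midnight = 5 h 8 min; midnight → 04:30 = 4 h 30 min; span 9 h 38 min; less 30 min break → 9 h 8 min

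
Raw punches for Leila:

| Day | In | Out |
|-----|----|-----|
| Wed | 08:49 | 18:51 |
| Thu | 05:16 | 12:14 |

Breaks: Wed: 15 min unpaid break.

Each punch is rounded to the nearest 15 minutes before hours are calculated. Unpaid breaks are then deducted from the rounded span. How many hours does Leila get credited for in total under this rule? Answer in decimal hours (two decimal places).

Wed: in 08:49→08:45, out 18:51→18:45; 10 h 0 min − 15 min = 9 h 45 min
Thu: in 05:16→05:15, out 12:14→12:15; 7 h 0 min
Total credited: 16 h 45 min.

16.75 hours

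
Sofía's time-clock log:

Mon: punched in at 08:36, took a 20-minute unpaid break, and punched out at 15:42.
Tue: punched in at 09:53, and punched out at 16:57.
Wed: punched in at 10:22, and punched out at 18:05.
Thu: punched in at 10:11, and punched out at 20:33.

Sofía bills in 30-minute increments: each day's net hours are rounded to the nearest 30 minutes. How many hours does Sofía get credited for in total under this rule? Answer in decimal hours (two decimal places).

Mon: 08:36–15:42 = 7 h 6 min − 20 min = 6 h 46 min → rounds to 7 h 0 min
Tue: 09:53–16:57 = 7 h 4 min → rounds to 7 h 0 min
Wed: 10:22–18:05 = 7 h 43 min → rounds to 7 h 30 min
Thu: 10:11–20:33 = 10 h 22 min → rounds to 10 h 30 min
Total credited: 32 h 0 min.

32.00 hours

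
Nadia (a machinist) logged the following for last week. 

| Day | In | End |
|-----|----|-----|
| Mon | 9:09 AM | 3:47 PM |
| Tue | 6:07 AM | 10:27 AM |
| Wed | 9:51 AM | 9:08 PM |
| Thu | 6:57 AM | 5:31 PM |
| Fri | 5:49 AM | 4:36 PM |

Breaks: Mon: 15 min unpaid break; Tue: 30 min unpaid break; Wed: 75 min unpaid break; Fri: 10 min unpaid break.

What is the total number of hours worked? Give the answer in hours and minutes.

Mon: 9:09 AM–3:47 PM = 6 h 38 min; less 15 min break → 6 h 23 min
Tue: 6:07 AM–10:27 AM = 4 h 20 min; less 30 min break → 3 h 50 min
Wed: 9:51 AM–9:08 PM = 11 h 17 min; less 75 min break → 10 h 2 min
Thu: 6:57 AM–5:31 PM = 10 h 34 min
Fri: 5:49 AM–4:36 PM = 10 h 47 min; less 10 min break → 10 h 37 min
Total: 6 h 23 min + 3 h 50 min + 10 h 2 min + 10 h 34 min + 10 h 37 min = 41 h 26 min.

41 h 26 min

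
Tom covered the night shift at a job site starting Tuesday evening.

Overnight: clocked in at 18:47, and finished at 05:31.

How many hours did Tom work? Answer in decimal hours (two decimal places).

10.73 hours

Overnight: 18:47 → midnight = 5 h 13 min; midnight → 05:31 = 5 h 31 min; span 10 h 44 min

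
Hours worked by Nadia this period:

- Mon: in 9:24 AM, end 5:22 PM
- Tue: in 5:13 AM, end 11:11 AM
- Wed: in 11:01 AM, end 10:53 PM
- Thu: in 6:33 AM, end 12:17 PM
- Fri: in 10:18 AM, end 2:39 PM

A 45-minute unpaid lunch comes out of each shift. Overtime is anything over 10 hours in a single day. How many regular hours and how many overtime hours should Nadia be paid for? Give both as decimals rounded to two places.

Mon: 9:24 AM–5:22 PM = 7 h 58 min; less 45 min break → 7 h 13 min
Tue: 5:13 AM–11:11 AM = 5 h 58 min; less 45 min break → 5 h 13 min
Wed: 11:01 AM–10:53 PM = 11 h 52 min; less 45 min break → 11 h 7 min
Thu: 6:33 AM–12:17 PM = 5 h 44 min; less 45 min break → 4 h 59 min
Fri: 10:18 AM–2:39 PM = 4 h 21 min; less 45 min break → 3 h 36 min
Mon reg 7 h 13 min / OT 0 h 0 min; Tue reg 5 h 13 min / OT 0 h 0 min; Wed reg 10 h 0 min / OT 1 h 7 min; Thu reg 4 h 59 min / OT 0 h 0 min; Fri reg 3 h 36 min / OT 0 h 0 min.
Totals: regular 31 h 1 min, overtime 1 h 7 min.

Regular 31.02 hours, overtime 1.12 hours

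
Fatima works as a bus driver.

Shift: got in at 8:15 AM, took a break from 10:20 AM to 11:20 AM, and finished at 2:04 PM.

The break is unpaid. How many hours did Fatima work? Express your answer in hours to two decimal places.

Shift: 8:15 AM–2:04 PM = 5 h 49 min; less 60 min break → 4 h 49 min

4.82 hours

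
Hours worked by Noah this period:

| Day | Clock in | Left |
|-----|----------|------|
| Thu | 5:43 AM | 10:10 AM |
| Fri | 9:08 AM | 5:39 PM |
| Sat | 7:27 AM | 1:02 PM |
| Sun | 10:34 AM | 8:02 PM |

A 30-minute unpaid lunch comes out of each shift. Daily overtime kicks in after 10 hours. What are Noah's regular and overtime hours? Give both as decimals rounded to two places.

Thu: 5:43 AM–10:10 AM = 4 h 27 min; less 30 min break → 3 h 57 min
Fri: 9:08 AM–5:39 PM = 8 h 31 min; less 30 min break → 8 h 1 min
Sat: 7:27 AM–1:02 PM = 5 h 35 min; less 30 min break → 5 h 5 min
Sun: 10:34 AM–8:02 PM = 9 h 28 min; less 30 min break → 8 h 58 min
Thu reg 3 h 57 min / OT 0 h 0 min; Fri reg 8 h 1 min / OT 0 h 0 min; Sat reg 5 h 5 min / OT 0 h 0 min; Sun reg 8 h 58 min / OT 0 h 0 min.
Totals: regular 26 h 1 min, overtime 0 h 0 min.

Regular 26.02 hours, overtime 0.00 hours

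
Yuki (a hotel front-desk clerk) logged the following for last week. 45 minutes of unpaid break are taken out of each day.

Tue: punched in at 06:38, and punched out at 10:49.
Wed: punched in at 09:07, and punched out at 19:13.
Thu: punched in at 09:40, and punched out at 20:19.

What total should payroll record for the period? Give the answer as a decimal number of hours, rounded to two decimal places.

22.68 hours

Tue: 06:38–10:49 = 4 h 11 min; less 45 min break → 3 h 26 min
Wed: 09:07–19:13 = 10 h 6 min; less 45 min break → 9 h 21 min
Thu: 09:40–20:19 = 10 h 39 min; less 45 min break → 9 h 54 min
Total: 3 h 26 min + 9 h 21 min + 9 h 54 min = 22 h 41 min.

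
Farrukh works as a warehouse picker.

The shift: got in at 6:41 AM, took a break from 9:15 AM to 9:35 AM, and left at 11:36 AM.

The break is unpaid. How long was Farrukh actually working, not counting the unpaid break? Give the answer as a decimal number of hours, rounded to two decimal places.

The shift: 6:41 AM–11:36 AM = 4 h 55 min; less 20 min break → 4 h 35 min

4.58 hours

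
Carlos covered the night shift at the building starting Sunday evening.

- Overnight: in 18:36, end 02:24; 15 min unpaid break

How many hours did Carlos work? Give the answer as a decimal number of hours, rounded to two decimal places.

7.55 hours

Overnight: 18:36 → midnight = 5 h 24 min; midnight → 02:24 = 2 h 24 min; span 7 h 48 min; less 15 min break → 7 h 33 min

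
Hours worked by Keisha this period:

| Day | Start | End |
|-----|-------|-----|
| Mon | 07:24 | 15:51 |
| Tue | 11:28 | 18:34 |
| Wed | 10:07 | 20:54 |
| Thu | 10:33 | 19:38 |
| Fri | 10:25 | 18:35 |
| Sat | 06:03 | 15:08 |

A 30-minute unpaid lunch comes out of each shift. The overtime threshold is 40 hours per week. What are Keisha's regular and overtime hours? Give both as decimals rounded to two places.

Mon: 07:24–15:51 = 8 h 27 min; less 30 min break → 7 h 57 min
Tue: 11:28–18:34 = 7 h 6 min; less 30 min break → 6 h 36 min
Wed: 10:07–20:54 = 10 h 47 min; less 30 min break → 10 h 17 min
Thu: 10:33–19:38 = 9 h 5 min; less 30 min break → 8 h 35 min
Fri: 10:25–18:35 = 8 h 10 min; less 30 min break → 7 h 40 min
Sat: 06:03–15:08 = 9 h 5 min; less 30 min break → 8 h 35 min
Total worked: 49 h 40 min = 49.67 h.
Threshold 40 h → overtime 9 h 40 min, regular 40 h 0 min.

Regular 40.00 hours, overtime 9.67 hours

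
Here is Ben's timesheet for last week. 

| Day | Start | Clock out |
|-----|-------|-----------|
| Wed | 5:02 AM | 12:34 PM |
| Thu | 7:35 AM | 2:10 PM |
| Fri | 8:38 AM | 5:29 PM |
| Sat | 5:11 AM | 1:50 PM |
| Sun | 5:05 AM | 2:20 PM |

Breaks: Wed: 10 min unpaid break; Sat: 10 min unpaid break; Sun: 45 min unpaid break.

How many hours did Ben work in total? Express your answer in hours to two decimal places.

Wed: 5:02 AM–12:34 PM = 7 h 32 min; less 10 min break → 7 h 22 min
Thu: 7:35 AM–2:10 PM = 6 h 35 min
Fri: 8:38 AM–5:29 PM = 8 h 51 min
Sat: 5:11 AM–1:50 PM = 8 h 39 min; less 10 min break → 8 h 29 min
Sun: 5:05 AM–2:20 PM = 9 h 15 min; less 45 min break → 8 h 30 min
Total: 7 h 22 min + 6 h 35 min + 8 h 51 min + 8 h 29 min + 8 h 30 min = 39 h 47 min.

39.78 hours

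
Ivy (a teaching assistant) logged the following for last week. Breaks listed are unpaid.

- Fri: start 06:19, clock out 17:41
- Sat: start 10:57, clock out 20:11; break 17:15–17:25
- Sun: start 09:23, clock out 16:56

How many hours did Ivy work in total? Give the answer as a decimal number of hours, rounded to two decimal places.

Fri: 06:19–17:41 = 11 h 22 min
Sat: 10:57–20:11 = 9 h 14 min; less 10 min break → 9 h 4 min
Sun: 09:23–16:56 = 7 h 33 min
Total: 11 h 22 min + 9 h 4 min + 7 h 33 min = 27 h 59 min.

27.98 hours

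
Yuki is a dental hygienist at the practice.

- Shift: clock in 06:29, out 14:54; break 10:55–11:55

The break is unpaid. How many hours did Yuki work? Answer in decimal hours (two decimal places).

Shift: 06:29–14:54 = 8 h 25 min; less 60 min break → 7 h 25 min

7.42 hours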